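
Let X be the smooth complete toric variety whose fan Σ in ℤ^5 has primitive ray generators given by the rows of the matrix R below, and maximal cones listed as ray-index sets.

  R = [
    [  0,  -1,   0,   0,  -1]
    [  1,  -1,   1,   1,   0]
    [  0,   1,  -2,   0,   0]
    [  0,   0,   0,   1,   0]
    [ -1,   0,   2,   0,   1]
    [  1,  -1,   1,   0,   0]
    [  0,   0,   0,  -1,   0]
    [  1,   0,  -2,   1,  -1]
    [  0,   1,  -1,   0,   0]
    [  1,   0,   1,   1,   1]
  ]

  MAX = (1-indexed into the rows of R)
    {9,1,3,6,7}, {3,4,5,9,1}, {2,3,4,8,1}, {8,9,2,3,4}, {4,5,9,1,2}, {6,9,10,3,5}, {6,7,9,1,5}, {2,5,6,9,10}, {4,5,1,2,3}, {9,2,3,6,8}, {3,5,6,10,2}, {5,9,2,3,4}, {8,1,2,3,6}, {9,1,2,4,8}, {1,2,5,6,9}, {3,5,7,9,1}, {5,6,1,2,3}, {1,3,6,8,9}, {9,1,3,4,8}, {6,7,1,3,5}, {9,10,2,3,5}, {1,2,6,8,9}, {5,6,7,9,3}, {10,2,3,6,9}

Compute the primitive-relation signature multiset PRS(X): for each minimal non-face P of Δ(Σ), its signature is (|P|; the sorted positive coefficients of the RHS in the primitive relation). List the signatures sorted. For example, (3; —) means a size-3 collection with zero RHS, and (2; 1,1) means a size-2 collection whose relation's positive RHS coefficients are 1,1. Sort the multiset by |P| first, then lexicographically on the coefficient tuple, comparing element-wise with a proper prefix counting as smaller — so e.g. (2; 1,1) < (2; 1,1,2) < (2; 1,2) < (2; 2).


|primitive collections| = 12. Relations:

  {4,7}:  v_{4} + v_{7} = 0  so sig = (2; —)
  {1,10}:  v_{1} + v_{10} = v_{2}  so sig = (2; 1)
  {2,7}:  v_{2} + v_{7} = v_{6}  so sig = (2; 1)
  {4,6}:  v_{4} + v_{6} = v_{2}  so sig = (2; 1)
  {5,8}:  v_{5} + v_{8} = v_{4}  so sig = (2; 1)
  {7,8}:  v_{7} + v_{8} = v_{1} + v_{3} + v_{6} + v_{9}  so sig = (2; 1,1,1,1)
  {4,10}:  v_{4} + v_{10} = 2·v_{2} + v_{3} + v_{5} + v_{9}  so sig = (2; 1,1,1,2)
  {7,10}:  v_{7} + v_{10} = v_{3} + v_{5} + 2·v_{6} + v_{9}  so sig = (2; 1,1,1,2)
  {8,10}:  v_{8} + v_{10} = 2·v_{2} + v_{3} + v_{9}  so sig = (2; 1,1,2)
  {1,2,3,9}:  v_{1} + v_{2} + v_{3} + v_{9} = v_{8}  so sig = (4; 1)
  {1,3,5,6,9}:  v_{1} + v_{3} + v_{5} + v_{6} + v_{9} = 0  so sig = (5; —)
  {2,3,5,6,9}:  v_{2} + v_{3} + v_{5} + v_{6} + v_{9} = v_{10}  so sig = (5; 1)

Sorted signature multiset PRS(X):
{ (2; —),  (2; 1) ×4,  (2; 1,1,1,1),  (2; 1,1,1,2) ×2,  (2; 1,1,2),  (4; 1),  (5; —),  (5; 1) }


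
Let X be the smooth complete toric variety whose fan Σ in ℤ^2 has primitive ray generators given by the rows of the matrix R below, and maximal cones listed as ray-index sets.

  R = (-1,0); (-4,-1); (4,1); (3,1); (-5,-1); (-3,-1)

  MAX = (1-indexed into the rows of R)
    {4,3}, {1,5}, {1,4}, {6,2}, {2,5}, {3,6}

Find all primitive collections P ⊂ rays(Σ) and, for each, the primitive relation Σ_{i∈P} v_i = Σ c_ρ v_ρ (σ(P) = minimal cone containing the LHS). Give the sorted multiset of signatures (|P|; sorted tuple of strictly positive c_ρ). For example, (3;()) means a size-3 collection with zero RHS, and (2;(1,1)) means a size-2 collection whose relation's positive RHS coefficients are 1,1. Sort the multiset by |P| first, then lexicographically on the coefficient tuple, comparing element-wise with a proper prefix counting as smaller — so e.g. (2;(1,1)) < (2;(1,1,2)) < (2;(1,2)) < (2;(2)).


9 minimal non-faces of Δ(Σ) (on 6 rays):

  P = {2,3}:  v_{2} + v_{3} = 0 — sig = (2;())
  P = {4,6}:  v_{4} + v_{6} = 0 — sig = (2;())
  P = {1,2}:  v_{1} + v_{2} = v_{5} — sig = (2;(1))
  P = {1,3}:  v_{1} + v_{3} = v_{4} — sig = (2;(1))
  P = {1,6}:  v_{1} + v_{6} = v_{2} — sig = (2;(1))
  P = {2,4}:  v_{2} + v_{4} = v_{1} — sig = (2;(1))
  P = {3,5}:  v_{3} + v_{5} = v_{1} — sig = (2;(1))
  P = {4,5}:  v_{4} + v_{5} = 2·v_{1} — sig = (2;(2))
  P = {5,6}:  v_{5} + v_{6} = 2·v_{2} — sig = (2;(2))

Signatures (|P|; sorted positive RHS coefficients), sorted:
    (2;())
    (2;())
    (2;(1))
    (2;(1))
    (2;(1))
    (2;(1))
    (2;(1))
    (2;(2))
    (2;(2))


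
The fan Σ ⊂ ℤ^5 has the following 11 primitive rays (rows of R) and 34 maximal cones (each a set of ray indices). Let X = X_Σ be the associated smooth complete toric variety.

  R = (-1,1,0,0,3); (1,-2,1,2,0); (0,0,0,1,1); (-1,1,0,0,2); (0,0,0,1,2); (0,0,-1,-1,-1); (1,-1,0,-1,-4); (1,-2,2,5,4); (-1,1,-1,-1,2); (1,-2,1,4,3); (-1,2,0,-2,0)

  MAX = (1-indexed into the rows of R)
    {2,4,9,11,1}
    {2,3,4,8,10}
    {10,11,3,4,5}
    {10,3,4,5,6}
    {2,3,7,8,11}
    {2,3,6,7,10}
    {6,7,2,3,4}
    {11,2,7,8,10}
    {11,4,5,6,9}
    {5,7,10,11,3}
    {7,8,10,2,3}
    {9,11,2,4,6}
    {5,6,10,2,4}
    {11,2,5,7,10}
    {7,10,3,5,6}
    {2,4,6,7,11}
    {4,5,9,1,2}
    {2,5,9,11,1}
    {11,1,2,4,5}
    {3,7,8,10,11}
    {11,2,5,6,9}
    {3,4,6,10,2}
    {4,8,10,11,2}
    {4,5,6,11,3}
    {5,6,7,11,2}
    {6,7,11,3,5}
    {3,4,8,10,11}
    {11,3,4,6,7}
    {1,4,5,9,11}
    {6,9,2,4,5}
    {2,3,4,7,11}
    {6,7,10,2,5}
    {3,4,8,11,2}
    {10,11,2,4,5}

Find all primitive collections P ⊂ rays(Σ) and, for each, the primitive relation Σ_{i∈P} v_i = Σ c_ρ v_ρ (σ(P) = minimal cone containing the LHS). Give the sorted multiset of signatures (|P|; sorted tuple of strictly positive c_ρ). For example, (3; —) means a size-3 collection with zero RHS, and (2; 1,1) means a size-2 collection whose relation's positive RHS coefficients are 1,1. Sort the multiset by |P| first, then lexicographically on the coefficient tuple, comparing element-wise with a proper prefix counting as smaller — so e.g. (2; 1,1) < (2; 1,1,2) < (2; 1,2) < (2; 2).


Δ(Σ) — 11 vertices, 20 min non-faces:

  P = {1,6}:  v_{1} + v_{6} = v_{9}  →  sig = (2; 1)
  P = {6,8}:  v_{6} + v_{8} = v_{10}  →  sig = (2; 1)
  P = {1,3}:  v_{1} + v_{3} = v_{4} + v_{5}  →  sig = (2; 1,1)
  P = {1,7}:  v_{1} + v_{7} = v_{2} + v_{6} + v_{11}  →  sig = (2; 1,1,1)
  P = {3,9}:  v_{3} + v_{9} = v_{4} + v_{5} + v_{6}  →  sig = (2; 1,1,1)
  P = {1,8}:  v_{1} + v_{8} = v_{2} + v_{4} + v_{5} + v_{10} + v_{11}  →  sig = (2; 1,1,1,1,1)
  P = {9,10}:  v_{9} + v_{10} = v_{2} + v_{4} + 2·v_{5} + v_{6}  →  sig = (2; 1,1,1,2)
  P = {1,10}:  v_{1} + v_{10} = v_{2} + v_{4} + 2·v_{5}  →  sig = (2; 1,1,2)
  P = {7,9}:  v_{7} + v_{9} = v_{2} + 2·v_{6} + v_{11}  →  sig = (2; 1,1,2)
  P = {8,9}:  v_{8} + v_{9} = v_{2} + v_{4} + 2·v_{5}  →  sig = (2; 1,1,2)
  P = {5,8}:  v_{5} + v_{8} = 2·v_{10} + v_{11}  →  sig = (2; 1,2)
  P = {4,5,7}:  v_{4} + v_{5} + v_{7} = 0  →  sig = (3; —)
  P = {2,3,5}:  v_{2} + v_{3} + v_{5} = v_{10}  →  sig = (3; 1)
  P = {6,10,11}:  v_{6} + v_{10} + v_{11} = v_{5}  →  sig = (3; 1)
  P = {4,7,10}:  v_{4} + v_{7} + v_{10} = v_{2} + v_{3}  →  sig = (3; 1,1)
  P = {4,7,8}:  v_{4} + v_{7} + v_{8} = 2·v_{2} + 2·v_{3} + v_{11}  →  sig = (3; 1,2,2)
  P = {2,3,6,11}:  v_{2} + v_{3} + v_{6} + v_{11} = 0  →  sig = (4; —)
  P = {2,3,10,11}:  v_{2} + v_{3} + v_{10} + v_{11} = v_{8}  →  sig = (4; 1)
  P = {2,4,5,6,11}:  v_{2} + v_{4} + v_{5} + v_{6} + v_{11} = v_{1}  →  sig = (5; 1)
  P = {2,4,5,9,11}:  v_{2} + v_{4} + v_{5} + v_{9} + v_{11} = 2·v_{1}  →  sig = (5; 2)

Signatures (|P|; sorted positive RHS coefficients), sorted:
{ (2; 1) ×2,  (2; 1,1),  (2; 1,1,1) ×2,  (2; 1,1,1,1,1),  (2; 1,1,1,2),  (2; 1,1,2) ×3,  (2; 1,2),  (3; —),  (3; 1) ×2,  (3; 1,1),  (3; 1,2,2),  (4; —),  (4; 1),  (5; 1),  (5; 2) }


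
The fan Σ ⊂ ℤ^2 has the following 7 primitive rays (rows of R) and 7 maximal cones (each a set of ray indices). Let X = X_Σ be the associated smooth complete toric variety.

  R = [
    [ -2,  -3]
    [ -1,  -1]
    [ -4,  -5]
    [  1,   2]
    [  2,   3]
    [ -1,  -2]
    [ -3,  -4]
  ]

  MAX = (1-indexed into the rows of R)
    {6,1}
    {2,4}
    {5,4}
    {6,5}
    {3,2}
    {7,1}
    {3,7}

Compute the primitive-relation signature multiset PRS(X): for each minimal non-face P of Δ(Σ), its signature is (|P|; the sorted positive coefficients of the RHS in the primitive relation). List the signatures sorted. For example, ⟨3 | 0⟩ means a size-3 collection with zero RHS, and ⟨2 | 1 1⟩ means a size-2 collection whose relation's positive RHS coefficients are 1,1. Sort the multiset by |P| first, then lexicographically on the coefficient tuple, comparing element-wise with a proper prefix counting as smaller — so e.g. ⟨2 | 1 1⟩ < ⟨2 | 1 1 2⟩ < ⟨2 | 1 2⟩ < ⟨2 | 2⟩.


14 collections generate NE(X_Σ); each relation:

  {1,5}:  v_{1} + v_{5} = 0  so sig = ⟨2 | 0⟩
  {4,6}:  v_{4} + v_{6} = 0  so sig = ⟨2 | 0⟩
  {1,2}:  v_{1} + v_{2} = v_{7}  so sig = ⟨2 | 1⟩
  {1,4}:  v_{1} + v_{4} = v_{2}  so sig = ⟨2 | 1⟩
  {2,5}:  v_{2} + v_{5} = v_{4}  so sig = ⟨2 | 1⟩
  {2,6}:  v_{2} + v_{6} = v_{1}  so sig = ⟨2 | 1⟩
  {2,7}:  v_{2} + v_{7} = v_{3}  so sig = ⟨2 | 1⟩
  {5,7}:  v_{5} + v_{7} = v_{2}  so sig = ⟨2 | 1⟩
  {3,6}:  v_{3} + v_{6} = v_{1} + v_{7}  so sig = ⟨2 | 1 1⟩
  {1,3}:  v_{1} + v_{3} = 2·v_{7}  so sig = ⟨2 | 2⟩
  {3,5}:  v_{3} + v_{5} = 2·v_{2}  so sig = ⟨2 | 2⟩
  {4,7}:  v_{4} + v_{7} = 2·v_{2}  so sig = ⟨2 | 2⟩
  {6,7}:  v_{6} + v_{7} = 2·v_{1}  so sig = ⟨2 | 2⟩
  {3,4}:  v_{3} + v_{4} = 3·v_{2}  so sig = ⟨2 | 3⟩

Signatures (|P|; sorted positive RHS coefficients), sorted:
    |P|=2: 14 collections, coeffs (), (), (1), (1), (1), (1), (1), (1), (1,1), (2), (2), (2), (2), (3)


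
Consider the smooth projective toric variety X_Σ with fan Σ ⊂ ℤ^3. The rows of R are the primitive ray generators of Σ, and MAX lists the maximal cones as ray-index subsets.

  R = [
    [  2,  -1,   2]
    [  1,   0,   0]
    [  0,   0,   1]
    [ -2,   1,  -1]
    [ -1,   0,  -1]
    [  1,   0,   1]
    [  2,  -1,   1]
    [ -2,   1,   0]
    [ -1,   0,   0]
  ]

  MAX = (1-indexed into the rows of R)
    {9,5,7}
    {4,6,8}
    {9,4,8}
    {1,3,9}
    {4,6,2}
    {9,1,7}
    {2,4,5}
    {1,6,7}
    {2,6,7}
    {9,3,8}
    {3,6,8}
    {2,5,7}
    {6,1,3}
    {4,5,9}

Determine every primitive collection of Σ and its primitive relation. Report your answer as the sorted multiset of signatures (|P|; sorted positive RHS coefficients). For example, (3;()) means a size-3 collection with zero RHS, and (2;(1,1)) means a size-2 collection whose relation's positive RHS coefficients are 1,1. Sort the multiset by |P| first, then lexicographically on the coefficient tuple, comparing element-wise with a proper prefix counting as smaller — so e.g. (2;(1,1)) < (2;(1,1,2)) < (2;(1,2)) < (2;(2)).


Primitive collections (15):

  P = {2,9}:  v_{2} + v_{9} = 0  so sig = (2;())
  P = {4,7}:  v_{4} + v_{7} = 0  so sig = (2;())
  P = {5,6}:  v_{5} + v_{6} = 0  so sig = (2;())
  P = {1,4}:  v_{1} + v_{4} = v_{3}  so sig = (2;(1))
  P = {2,3}:  v_{2} + v_{3} = v_{6}  so sig = (2;(1))
  P = {3,4}:  v_{3} + v_{4} = v_{8}  so sig = (2;(1))
  P = {3,5}:  v_{3} + v_{5} = v_{9}  so sig = (2;(1))
  P = {3,7}:  v_{3} + v_{7} = v_{1}  so sig = (2;(1))
  P = {6,9}:  v_{6} + v_{9} = v_{3}  so sig = (2;(1))
  P = {7,8}:  v_{7} + v_{8} = v_{3}  so sig = (2;(1))
  P = {1,2}:  v_{1} + v_{2} = v_{6} + v_{7}  so sig = (2;(1,1))
  P = {1,5}:  v_{1} + v_{5} = v_{7} + v_{9}  so sig = (2;(1,1))
  P = {2,8}:  v_{2} + v_{8} = v_{4} + v_{6}  so sig = (2;(1,1))
  P = {5,8}:  v_{5} + v_{8} = v_{4} + v_{9}  so sig = (2;(1,1))
  P = {1,8}:  v_{1} + v_{8} = 2·v_{3}  so sig = (2;(2))

Hence PRS(X_Σ) =
{ (2;()) ×3,  (2;(1)) ×7,  (2;(1,1)) ×4,  (2;(2)) }


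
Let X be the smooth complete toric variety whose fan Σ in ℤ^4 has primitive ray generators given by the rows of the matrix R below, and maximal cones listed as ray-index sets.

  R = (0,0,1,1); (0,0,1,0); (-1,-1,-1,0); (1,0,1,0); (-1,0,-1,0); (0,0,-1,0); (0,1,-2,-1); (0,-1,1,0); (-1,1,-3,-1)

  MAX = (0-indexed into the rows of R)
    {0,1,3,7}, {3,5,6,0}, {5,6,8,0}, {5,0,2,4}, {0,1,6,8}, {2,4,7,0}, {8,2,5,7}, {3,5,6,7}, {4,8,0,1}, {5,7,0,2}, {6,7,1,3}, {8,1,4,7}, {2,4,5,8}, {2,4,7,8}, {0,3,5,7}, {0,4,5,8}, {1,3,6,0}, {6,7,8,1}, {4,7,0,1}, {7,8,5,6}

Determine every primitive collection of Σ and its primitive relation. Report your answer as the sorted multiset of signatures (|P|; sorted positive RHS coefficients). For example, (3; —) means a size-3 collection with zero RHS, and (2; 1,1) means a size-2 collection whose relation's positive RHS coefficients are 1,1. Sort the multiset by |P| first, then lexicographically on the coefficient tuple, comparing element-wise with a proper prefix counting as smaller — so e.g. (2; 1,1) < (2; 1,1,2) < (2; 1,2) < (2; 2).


|primitive collections| = 11. Relations:

  • {1,5}:  v_{1} + v_{5} = 0  →  sig = (2; —)
  • {3,4}:  v_{3} + v_{4} = 0  →  sig = (2; —)
  • {3,8}:  v_{3} + v_{8} = v_{6}  →  sig = (2; 1)
  • {4,6}:  v_{4} + v_{6} = v_{8}  →  sig = (2; 1)
  • {1,2}:  v_{1} + v_{2} = v_{4} + v_{7}  →  sig = (2; 1,1)
  • {2,3}:  v_{2} + v_{3} = v_{5} + v_{7}  →  sig = (2; 1,1)
  • {2,6}:  v_{2} + v_{6} = v_{5} + v_{7} + v_{8}  →  sig = (2; 1,1,1)
  • {0,6,7}:  v_{0} + v_{6} + v_{7} = 0  →  sig = (3; —)
  • {0,7,8}:  v_{0} + v_{7} + v_{8} = v_{4}  →  sig = (3; 1)
  • {4,5,7}:  v_{4} + v_{5} + v_{7} = v_{2}  →  sig = (3; 1)
  • {0,2,8}:  v_{0} + v_{2} + v_{8} = 2·v_{4} + v_{5}  →  sig = (3; 1,2)

so the primitive-relation signature multiset is
    |P|=2: 7 collections, coeffs (), (), (1), (1), (1,1), (1,1), (1,1,1)
    |P|=3: 4 collections, coeffs (), (1), (1), (1,2)


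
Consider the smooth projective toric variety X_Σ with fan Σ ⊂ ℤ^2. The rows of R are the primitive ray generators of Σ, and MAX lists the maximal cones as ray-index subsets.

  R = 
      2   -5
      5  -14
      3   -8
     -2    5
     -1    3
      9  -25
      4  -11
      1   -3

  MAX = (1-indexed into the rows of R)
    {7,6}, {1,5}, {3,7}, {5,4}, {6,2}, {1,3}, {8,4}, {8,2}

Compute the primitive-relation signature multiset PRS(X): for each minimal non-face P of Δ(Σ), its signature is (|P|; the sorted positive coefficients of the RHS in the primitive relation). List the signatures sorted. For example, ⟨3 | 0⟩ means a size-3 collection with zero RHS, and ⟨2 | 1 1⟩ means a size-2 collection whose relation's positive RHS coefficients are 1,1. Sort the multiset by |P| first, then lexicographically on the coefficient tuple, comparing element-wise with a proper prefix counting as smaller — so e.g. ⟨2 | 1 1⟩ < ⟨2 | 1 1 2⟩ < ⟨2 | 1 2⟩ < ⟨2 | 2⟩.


Σ has 20 primitive collections:

  • {1,4}:  v_{1} + v_{4} = 0 ; sig = ⟨2 | 0⟩
  • {5,8}:  v_{5} + v_{8} = 0 ; sig = ⟨2 | 0⟩
  • {1,8}:  v_{1} + v_{8} = v_{3} ; sig = ⟨2 | 1⟩
  • {2,5}:  v_{2} + v_{5} = v_{7} ; sig = ⟨2 | 1⟩
  • {2,7}:  v_{2} + v_{7} = v_{6} ; sig = ⟨2 | 1⟩
  • {3,4}:  v_{3} + v_{4} = v_{8} ; sig = ⟨2 | 1⟩
  • {3,5}:  v_{3} + v_{5} = v_{1} ; sig = ⟨2 | 1⟩
  • {3,8}:  v_{3} + v_{8} = v_{7} ; sig = ⟨2 | 1⟩
  • {5,7}:  v_{5} + v_{7} = v_{3} ; sig = ⟨2 | 1⟩
  • {7,8}:  v_{7} + v_{8} = v_{2} ; sig = ⟨2 | 1⟩
  • {1,2}:  v_{1} + v_{2} = v_{3} + v_{7} ; sig = ⟨2 | 1 1⟩
  • {1,6}:  v_{1} + v_{6} = v_{3} + 2·v_{7} ; sig = ⟨2 | 1 2⟩
  • {4,6}:  v_{4} + v_{6} = v_{2} + 2·v_{8} ; sig = ⟨2 | 1 2⟩
  • {1,7}:  v_{1} + v_{7} = 2·v_{3} ; sig = ⟨2 | 2⟩
  • {2,3}:  v_{2} + v_{3} = 2·v_{7} ; sig = ⟨2 | 2⟩
  • {4,7}:  v_{4} + v_{7} = 2·v_{8} ; sig = ⟨2 | 2⟩
  • {5,6}:  v_{5} + v_{6} = 2·v_{7} ; sig = ⟨2 | 2⟩
  • {6,8}:  v_{6} + v_{8} = 2·v_{2} ; sig = ⟨2 | 2⟩
  • {2,4}:  v_{2} + v_{4} = 3·v_{8} ; sig = ⟨2 | 3⟩
  • {3,6}:  v_{3} + v_{6} = 3·v_{7} ; sig = ⟨2 | 3⟩

so the primitive-relation signature multiset is
    |P|=2: 20 collections, coeffs (), (), (1), (1), (1), (1), (1), (1), (1), (1), (1,1), (1,2), (1,2), (2), (2), (2), (2), (2), (3), (3)


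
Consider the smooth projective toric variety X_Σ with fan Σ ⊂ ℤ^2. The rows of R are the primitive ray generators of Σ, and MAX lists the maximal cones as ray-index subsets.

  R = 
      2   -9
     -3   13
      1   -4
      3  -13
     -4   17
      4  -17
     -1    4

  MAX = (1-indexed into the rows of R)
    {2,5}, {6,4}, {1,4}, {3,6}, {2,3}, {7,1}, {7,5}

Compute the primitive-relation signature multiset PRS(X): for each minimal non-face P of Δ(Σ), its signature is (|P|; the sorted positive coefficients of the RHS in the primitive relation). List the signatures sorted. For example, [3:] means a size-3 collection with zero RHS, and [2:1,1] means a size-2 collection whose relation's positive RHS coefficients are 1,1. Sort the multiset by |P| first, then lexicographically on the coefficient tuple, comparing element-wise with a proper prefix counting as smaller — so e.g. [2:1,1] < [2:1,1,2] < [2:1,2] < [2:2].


Δ(Σ) — 7 vertices, 14 min non-faces:

  P = {2,4}:  v_{2} + v_{4} = 0  so sig = [2:]
  P = {3,7}:  v_{3} + v_{7} = 0  so sig = [2:]
  P = {5,6}:  v_{5} + v_{6} = 0  so sig = [2:]
  P = {1,2}:  v_{1} + v_{2} = v_{7}  so sig = [2:1]
  P = {1,3}:  v_{1} + v_{3} = v_{4}  so sig = [2:1]
  P = {2,6}:  v_{2} + v_{6} = v_{3}  so sig = [2:1]
  P = {2,7}:  v_{2} + v_{7} = v_{5}  so sig = [2:1]
  P = {3,4}:  v_{3} + v_{4} = v_{6}  so sig = [2:1]
  P = {3,5}:  v_{3} + v_{5} = v_{2}  so sig = [2:1]
  P = {4,5}:  v_{4} + v_{5} = v_{7}  so sig = [2:1]
  P = {4,7}:  v_{4} + v_{7} = v_{1}  so sig = [2:1]
  P = {6,7}:  v_{6} + v_{7} = v_{4}  so sig = [2:1]
  P = {1,5}:  v_{1} + v_{5} = 2·v_{7}  so sig = [2:2]
  P = {1,6}:  v_{1} + v_{6} = 2·v_{4}  so sig = [2:2]

so the primitive-relation signature multiset is
    |P|=2: 14 collections, coeffs (), (), (), (1), (1), (1), (1), (1), (1), (1), (1), (1), (2), (2)


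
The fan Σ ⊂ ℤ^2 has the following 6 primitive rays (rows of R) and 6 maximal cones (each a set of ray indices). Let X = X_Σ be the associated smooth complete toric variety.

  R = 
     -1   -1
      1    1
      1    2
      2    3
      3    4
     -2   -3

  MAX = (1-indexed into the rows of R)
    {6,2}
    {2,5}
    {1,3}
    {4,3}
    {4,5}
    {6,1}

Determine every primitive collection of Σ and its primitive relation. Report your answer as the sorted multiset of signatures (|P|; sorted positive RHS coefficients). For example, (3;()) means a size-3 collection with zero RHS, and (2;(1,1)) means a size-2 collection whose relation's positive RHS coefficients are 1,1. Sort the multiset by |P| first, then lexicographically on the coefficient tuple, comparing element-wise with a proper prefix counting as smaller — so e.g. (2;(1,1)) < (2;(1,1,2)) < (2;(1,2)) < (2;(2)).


9 minimal non-faces of Δ(Σ) (on 6 rays):

  {1,2}:  v_{1} + v_{2} = 0  so sig = (2;())
  {4,6}:  v_{4} + v_{6} = 0  so sig = (2;())
  {1,4}:  v_{1} + v_{4} = v_{3}  so sig = (2;(1))
  {1,5}:  v_{1} + v_{5} = v_{4}  so sig = (2;(1))
  {2,3}:  v_{2} + v_{3} = v_{4}  so sig = (2;(1))
  {2,4}:  v_{2} + v_{4} = v_{5}  so sig = (2;(1))
  {3,6}:  v_{3} + v_{6} = v_{1}  so sig = (2;(1))
  {5,6}:  v_{5} + v_{6} = v_{2}  so sig = (2;(1))
  {3,5}:  v_{3} + v_{5} = 2·v_{4}  so sig = (2;(2))

Signatures (|P|; sorted positive RHS coefficients), sorted:
{ (2;()) ×2,  (2;(1)) ×6,  (2;(2)) }


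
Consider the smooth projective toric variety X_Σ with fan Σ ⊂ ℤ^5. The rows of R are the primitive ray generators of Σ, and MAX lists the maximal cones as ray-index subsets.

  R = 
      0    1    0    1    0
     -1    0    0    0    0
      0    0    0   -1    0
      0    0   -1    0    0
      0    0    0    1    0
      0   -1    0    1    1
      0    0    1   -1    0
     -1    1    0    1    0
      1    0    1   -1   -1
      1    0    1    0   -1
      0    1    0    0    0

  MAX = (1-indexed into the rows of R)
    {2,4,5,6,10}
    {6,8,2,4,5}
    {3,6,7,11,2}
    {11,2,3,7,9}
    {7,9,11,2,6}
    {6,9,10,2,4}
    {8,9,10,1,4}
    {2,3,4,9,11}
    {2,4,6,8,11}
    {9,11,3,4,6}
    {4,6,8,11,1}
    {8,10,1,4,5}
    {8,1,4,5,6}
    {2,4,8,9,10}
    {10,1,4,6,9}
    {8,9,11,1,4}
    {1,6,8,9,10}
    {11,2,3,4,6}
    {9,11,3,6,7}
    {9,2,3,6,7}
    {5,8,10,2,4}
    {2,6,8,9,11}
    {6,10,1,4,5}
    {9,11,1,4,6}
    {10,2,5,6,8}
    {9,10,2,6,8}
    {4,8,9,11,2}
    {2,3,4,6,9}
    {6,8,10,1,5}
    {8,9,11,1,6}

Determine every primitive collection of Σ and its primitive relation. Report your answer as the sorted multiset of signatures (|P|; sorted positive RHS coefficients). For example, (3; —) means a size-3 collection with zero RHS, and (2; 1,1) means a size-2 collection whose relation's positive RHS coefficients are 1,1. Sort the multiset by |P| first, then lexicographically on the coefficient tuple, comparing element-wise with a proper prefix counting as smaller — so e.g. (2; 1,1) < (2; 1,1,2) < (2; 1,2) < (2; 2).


Minimal non-faces — 17 found among 11 rays, 30 max cones:

  • {3,5}:  v_{3} + v_{5} = 0  ⇒ sig = (2; —)
  • {1,2}:  v_{1} + v_{2} = v_{8}  ⇒ sig = (2; 1)
  • {1,3}:  v_{1} + v_{3} = v_{11}  ⇒ sig = (2; 1)
  • {3,10}:  v_{3} + v_{10} = v_{9}  ⇒ sig = (2; 1)
  • {4,7}:  v_{4} + v_{7} = v_{3}  ⇒ sig = (2; 1)
  • {5,9}:  v_{5} + v_{9} = v_{10}  ⇒ sig = (2; 1)
  • {5,11}:  v_{5} + v_{11} = v_{1}  ⇒ sig = (2; 1)
  • {3,8}:  v_{3} + v_{8} = v_{2} + v_{11}  ⇒ sig = (2; 1,1)
  • {10,11}:  v_{10} + v_{11} = v_{1} + v_{9}  ⇒ sig = (2; 1,1)
  • {5,7}:  v_{5} + v_{7} = v_{2} + v_{6} + v_{9} + v_{11}  ⇒ sig = (2; 1,1,1,1)
  • {1,7}:  v_{1} + v_{7} = v_{2} + v_{6} + v_{9} + 2·v_{11}  ⇒ sig = (2; 1,1,1,2)
  • {7,10}:  v_{7} + v_{10} = v_{2} + v_{6} + 2·v_{9} + v_{11}  ⇒ sig = (2; 1,1,1,2)
  • {7,8}:  v_{7} + v_{8} = 2·v_{2} + v_{6} + v_{9} + 2·v_{11}  ⇒ sig = (2; 1,1,2,2)
  • {4,6,8,9}:  v_{4} + v_{6} + v_{8} + v_{9} = v_{5}  ⇒ sig = (4; 1)
  • {4,6,8,10}:  v_{4} + v_{6} + v_{8} + v_{10} = 2·v_{5}  ⇒ sig = (4; 2)
  • {2,4,6,9,11}:  v_{2} + v_{4} + v_{6} + v_{9} + v_{11} = 0  ⇒ sig = (5; —)
  • {2,3,6,9,11}:  v_{2} + v_{3} + v_{6} + v_{9} + v_{11} = v_{7}  ⇒ sig = (5; 1)

Sorted signature multiset PRS(X):
{ (2; —),  (2; 1) ×6,  (2; 1,1) ×2,  (2; 1,1,1,1),  (2; 1,1,1,2) ×2,  (2; 1,1,2,2),  (4; 1),  (4; 2),  (5; —),  (5; 1) }


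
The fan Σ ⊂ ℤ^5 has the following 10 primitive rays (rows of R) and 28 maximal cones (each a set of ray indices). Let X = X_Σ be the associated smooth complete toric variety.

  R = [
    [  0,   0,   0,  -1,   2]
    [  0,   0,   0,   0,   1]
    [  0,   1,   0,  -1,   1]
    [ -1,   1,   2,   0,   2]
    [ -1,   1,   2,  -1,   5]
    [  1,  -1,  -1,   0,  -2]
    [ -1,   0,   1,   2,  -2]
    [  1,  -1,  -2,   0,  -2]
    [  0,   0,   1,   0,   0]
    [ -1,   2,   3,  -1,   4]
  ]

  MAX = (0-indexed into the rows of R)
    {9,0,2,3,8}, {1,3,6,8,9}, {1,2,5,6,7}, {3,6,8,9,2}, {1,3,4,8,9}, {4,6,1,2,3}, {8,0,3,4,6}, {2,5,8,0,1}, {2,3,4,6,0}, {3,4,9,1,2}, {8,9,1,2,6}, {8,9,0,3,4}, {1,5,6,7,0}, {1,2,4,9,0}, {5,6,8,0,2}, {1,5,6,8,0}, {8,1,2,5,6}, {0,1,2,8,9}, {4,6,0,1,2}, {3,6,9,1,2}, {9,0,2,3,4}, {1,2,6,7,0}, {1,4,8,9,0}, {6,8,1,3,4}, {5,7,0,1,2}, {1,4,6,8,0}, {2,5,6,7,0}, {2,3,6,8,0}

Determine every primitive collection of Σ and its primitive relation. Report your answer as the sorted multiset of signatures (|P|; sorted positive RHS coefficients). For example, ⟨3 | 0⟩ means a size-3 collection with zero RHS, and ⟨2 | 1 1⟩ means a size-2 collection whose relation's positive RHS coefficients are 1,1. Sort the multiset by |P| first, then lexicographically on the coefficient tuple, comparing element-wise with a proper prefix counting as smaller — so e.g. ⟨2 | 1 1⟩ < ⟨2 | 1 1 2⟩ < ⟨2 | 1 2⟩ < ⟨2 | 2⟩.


The 14 primitive collections of Σ (r=10, n=5):

  P={3,7}:  v_{3} + v_{7} = 0  so sig = ⟨2 | 0⟩
  P={3,5}:  v_{3} + v_{5} = v_{8}  so sig = ⟨2 | 1⟩
  P={7,8}:  v_{7} + v_{8} = v_{5}  so sig = ⟨2 | 1⟩
  P={4,7}:  v_{4} + v_{7} = v_{0} + v_{1}  so sig = ⟨2 | 1 1⟩
  P={4,5}:  v_{4} + v_{5} = v_{0} + v_{1} + v_{8}  so sig = ⟨2 | 1 1 1⟩
  P={7,9}:  v_{7} + v_{9} = v_{1} + v_{2} + v_{8}  so sig = ⟨2 | 1 1 1⟩
  P={5,9}:  v_{5} + v_{9} = v_{1} + v_{2} + 2·v_{8}  so sig = ⟨2 | 1 1 2⟩
  P={0,1,3}:  v_{0} + v_{1} + v_{3} = v_{4}  so sig = ⟨3 | 1⟩
  P={2,4,8}:  v_{2} + v_{4} + v_{8} = v_{0} + v_{9}  so sig = ⟨3 | 1 1⟩
  P={4,6,9}:  v_{4} + v_{6} + v_{9} = v_{1} + 3·v_{3}  so sig = ⟨3 | 1 3⟩
  P={0,6,9}:  v_{0} + v_{6} + v_{9} = 2·v_{3}  so sig = ⟨3 | 2⟩
  P={1,2,3,8}:  v_{1} + v_{2} + v_{3} + v_{8} = v_{9}  so sig = ⟨4 | 1⟩
  P={0,1,2,5,6}:  v_{0} + v_{1} + v_{2} + v_{5} + v_{6} = 0  so sig = ⟨5 | 0⟩
  P={0,1,2,6,8}:  v_{0} + v_{1} + v_{2} + v_{6} + v_{8} = v_{3}  so sig = ⟨5 | 1⟩

Signatures (|P|; sorted positive RHS coefficients), sorted:
    |P|=2: 7 collections, coeffs (), (1), (1), (1,1), (1,1,1), (1,1,1), (1,1,2)
    |P|=3: 4 collections, coeffs (1), (1,1), (1,3), (2)
    |P|=4: 1 collection, coeffs (1)
    |P|=5: 2 collections, coeffs (), (1)


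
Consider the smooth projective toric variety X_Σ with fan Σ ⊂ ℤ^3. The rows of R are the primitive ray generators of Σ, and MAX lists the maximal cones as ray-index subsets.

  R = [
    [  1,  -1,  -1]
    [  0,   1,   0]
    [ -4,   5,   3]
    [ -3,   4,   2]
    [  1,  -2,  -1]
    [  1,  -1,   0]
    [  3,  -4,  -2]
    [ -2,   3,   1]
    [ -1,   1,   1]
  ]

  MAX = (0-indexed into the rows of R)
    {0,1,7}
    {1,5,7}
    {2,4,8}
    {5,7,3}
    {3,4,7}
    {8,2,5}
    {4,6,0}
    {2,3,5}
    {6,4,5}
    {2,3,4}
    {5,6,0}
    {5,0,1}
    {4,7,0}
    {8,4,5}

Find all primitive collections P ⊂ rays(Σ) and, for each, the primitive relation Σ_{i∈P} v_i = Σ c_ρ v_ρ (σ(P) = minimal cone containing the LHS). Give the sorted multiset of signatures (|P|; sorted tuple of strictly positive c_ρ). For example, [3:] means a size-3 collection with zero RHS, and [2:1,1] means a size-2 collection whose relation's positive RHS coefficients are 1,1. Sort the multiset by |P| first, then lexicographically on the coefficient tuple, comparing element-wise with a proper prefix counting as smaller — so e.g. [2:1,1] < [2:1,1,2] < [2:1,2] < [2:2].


Δ(Σ) — 9 vertices, 20 min non-faces:

  {0,8}:  v_{0} + v_{8} = 0  so sig = [2:]
  {3,6}:  v_{3} + v_{6} = 0  so sig = [2:]
  {0,2}:  v_{0} + v_{2} = v_{3}  so sig = [2:1]
  {0,3}:  v_{0} + v_{3} = v_{7}  so sig = [2:1]
  {1,4}:  v_{1} + v_{4} = v_{0}  so sig = [2:1]
  {2,6}:  v_{2} + v_{6} = v_{8}  so sig = [2:1]
  {3,8}:  v_{3} + v_{8} = v_{2}  so sig = [2:1]
  {6,7}:  v_{6} + v_{7} = v_{0}  so sig = [2:1]
  {7,8}:  v_{7} + v_{8} = v_{3}  so sig = [2:1]
  {1,8}:  v_{1} + v_{8} = v_{5} + v_{7}  so sig = [2:1,1]
  {6,8}:  v_{6} + v_{8} = v_{4} + v_{5}  so sig = [2:1,1]
  {1,2}:  v_{1} + v_{2} = v_{3} + v_{5} + v_{7}  so sig = [2:1,1,1]
  {1,3}:  v_{1} + v_{3} = v_{5} + 2·v_{7}  so sig = [2:1,2]
  {1,6}:  v_{1} + v_{6} = 2·v_{0} + v_{5}  so sig = [2:1,2]
  {2,7}:  v_{2} + v_{7} = 2·v_{3}  so sig = [2:2]
  {4,5,7}:  v_{4} + v_{5} + v_{7} = 0  so sig = [3:]
  {0,4,5}:  v_{0} + v_{4} + v_{5} = v_{6}  so sig = [3:1]
  {0,5,7}:  v_{0} + v_{5} + v_{7} = v_{1}  so sig = [3:1]
  {3,4,5}:  v_{3} + v_{4} + v_{5} = v_{8}  so sig = [3:1]
  {2,4,5}:  v_{2} + v_{4} + v_{5} = 2·v_{8}  so sig = [3:2]

Sorted signature multiset PRS(X):
    |P|=2: 15 collections, coeffs (), (), (1), (1), (1), (1), (1), (1), (1), (1,1), (1,1), (1,1,1), (1,2), (1,2), (2)
    |P|=3: 5 collections, coeffs (), (1), (1), (1), (2)


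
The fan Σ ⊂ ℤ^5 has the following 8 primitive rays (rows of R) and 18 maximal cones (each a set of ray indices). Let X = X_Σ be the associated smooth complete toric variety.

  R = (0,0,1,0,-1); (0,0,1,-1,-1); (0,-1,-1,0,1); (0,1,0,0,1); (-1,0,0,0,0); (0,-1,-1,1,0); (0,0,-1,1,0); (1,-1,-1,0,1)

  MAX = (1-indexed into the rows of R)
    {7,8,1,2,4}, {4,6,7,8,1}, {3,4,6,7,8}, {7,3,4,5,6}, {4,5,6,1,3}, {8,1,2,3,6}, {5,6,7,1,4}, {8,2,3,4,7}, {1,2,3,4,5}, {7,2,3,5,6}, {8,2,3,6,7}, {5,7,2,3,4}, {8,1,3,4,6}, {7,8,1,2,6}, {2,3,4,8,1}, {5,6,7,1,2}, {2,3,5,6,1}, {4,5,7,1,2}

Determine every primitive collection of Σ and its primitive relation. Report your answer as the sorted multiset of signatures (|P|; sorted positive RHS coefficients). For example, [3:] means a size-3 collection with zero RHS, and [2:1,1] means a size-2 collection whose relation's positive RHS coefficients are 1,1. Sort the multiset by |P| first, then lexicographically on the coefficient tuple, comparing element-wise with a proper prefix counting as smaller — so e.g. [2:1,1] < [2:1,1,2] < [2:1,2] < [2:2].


Δ(Σ) — 8 vertices, 3 min non-faces:

  • {5,8}:  v_{5} + v_{8} = v_{3} — sig = [2:1]
  • {2,4,6}:  v_{2} + v_{4} + v_{6} = 0 — sig = [3:]
  • {1,3,7}:  v_{1} + v_{3} + v_{7} = v_{6} — sig = [3:1]

so the primitive-relation signature multiset is
{ [2:1],  [3:],  [3:1] }


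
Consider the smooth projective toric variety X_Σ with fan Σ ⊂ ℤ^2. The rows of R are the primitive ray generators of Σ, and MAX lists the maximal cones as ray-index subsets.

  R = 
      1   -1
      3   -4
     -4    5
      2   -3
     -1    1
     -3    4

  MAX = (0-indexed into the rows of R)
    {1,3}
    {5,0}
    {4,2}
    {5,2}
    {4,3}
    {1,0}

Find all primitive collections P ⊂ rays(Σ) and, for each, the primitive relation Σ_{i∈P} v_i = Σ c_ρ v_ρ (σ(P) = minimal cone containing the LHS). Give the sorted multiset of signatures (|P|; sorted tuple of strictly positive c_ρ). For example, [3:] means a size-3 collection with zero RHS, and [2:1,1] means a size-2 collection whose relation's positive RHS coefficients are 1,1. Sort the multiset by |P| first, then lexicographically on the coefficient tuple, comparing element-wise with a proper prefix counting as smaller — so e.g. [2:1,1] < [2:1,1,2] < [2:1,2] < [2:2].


Primitive collections (9):

  P={0,4}:  v_{0} + v_{4} = 0  ⟹  sig = [2:]
  P={1,5}:  v_{1} + v_{5} = 0  ⟹  sig = [2:]
  P={0,2}:  v_{0} + v_{2} = v_{5}  ⟹  sig = [2:1]
  P={0,3}:  v_{0} + v_{3} = v_{1}  ⟹  sig = [2:1]
  P={1,2}:  v_{1} + v_{2} = v_{4}  ⟹  sig = [2:1]
  P={1,4}:  v_{1} + v_{4} = v_{3}  ⟹  sig = [2:1]
  P={3,5}:  v_{3} + v_{5} = v_{4}  ⟹  sig = [2:1]
  P={4,5}:  v_{4} + v_{5} = v_{2}  ⟹  sig = [2:1]
  P={2,3}:  v_{2} + v_{3} = 2·v_{4}  ⟹  sig = [2:2]

Sorted signature multiset PRS(X):
[[2:], [2:], [2:1], [2:1], [2:1], [2:1], [2:1], [2:1], [2:2]]


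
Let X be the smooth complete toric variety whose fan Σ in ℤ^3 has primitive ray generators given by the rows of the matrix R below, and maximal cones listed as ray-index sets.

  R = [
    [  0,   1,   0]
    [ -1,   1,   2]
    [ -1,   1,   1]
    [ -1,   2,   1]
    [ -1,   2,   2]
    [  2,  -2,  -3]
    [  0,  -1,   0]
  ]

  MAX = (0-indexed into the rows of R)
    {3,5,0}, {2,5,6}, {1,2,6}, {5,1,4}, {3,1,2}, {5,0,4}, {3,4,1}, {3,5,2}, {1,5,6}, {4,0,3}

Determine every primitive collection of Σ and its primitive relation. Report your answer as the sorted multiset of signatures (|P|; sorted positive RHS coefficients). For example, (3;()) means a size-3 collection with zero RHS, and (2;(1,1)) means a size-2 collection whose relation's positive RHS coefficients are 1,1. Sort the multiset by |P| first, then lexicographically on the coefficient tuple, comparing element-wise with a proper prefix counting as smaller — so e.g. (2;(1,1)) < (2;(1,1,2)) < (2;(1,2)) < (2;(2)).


Primitive collections (9):

  • {0,6}:  v_{0} + v_{6} = 0  →  sig = (2;())
  • {0,1}:  v_{0} + v_{1} = v_{4}  →  sig = (2;(1))
  • {0,2}:  v_{0} + v_{2} = v_{3}  →  sig = (2;(1))
  • {3,6}:  v_{3} + v_{6} = v_{2}  →  sig = (2;(1))
  • {4,6}:  v_{4} + v_{6} = v_{1}  →  sig = (2;(1))
  • {2,4}:  v_{2} + v_{4} = v_{1} + v_{3}  →  sig = (2;(1,1))
  • {1,2,5}:  v_{1} + v_{2} + v_{5} = 0  →  sig = (3;())
  • {1,3,5}:  v_{1} + v_{3} + v_{5} = v_{0}  →  sig = (3;(1))
  • {3,4,5}:  v_{3} + v_{4} + v_{5} = 2·v_{0}  →  sig = (3;(2))

so the primitive-relation signature multiset is
{ (2;()),  (2;(1)) ×4,  (2;(1,1)),  (3;()),  (3;(1)),  (3;(2)) }


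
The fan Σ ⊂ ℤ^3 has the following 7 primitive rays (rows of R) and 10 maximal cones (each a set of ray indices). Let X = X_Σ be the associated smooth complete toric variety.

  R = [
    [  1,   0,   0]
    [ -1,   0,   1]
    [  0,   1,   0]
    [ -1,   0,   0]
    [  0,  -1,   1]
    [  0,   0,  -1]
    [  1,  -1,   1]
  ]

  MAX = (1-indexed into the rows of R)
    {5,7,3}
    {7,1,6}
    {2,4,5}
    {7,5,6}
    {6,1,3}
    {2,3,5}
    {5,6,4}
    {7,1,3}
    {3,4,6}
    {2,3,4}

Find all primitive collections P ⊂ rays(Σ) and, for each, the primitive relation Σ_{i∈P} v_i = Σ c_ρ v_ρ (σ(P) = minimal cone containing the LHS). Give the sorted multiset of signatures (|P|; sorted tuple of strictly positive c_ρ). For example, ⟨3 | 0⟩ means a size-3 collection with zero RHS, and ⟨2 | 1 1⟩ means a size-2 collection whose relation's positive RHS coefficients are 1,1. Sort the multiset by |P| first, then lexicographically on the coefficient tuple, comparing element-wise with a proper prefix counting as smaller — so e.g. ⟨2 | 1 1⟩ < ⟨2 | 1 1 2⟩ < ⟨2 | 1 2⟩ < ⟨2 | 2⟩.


The 9 primitive collections of Σ (r=7, n=3):

  P={1,4}:  v_{1} + v_{4} = 0  ⇒ sig = ⟨2 | 0⟩
  P={1,5}:  v_{1} + v_{5} = v_{7}  ⇒ sig = ⟨2 | 1⟩
  P={2,6}:  v_{2} + v_{6} = v_{4}  ⇒ sig = ⟨2 | 1⟩
  P={4,7}:  v_{4} + v_{7} = v_{5}  ⇒ sig = ⟨2 | 1⟩
  P={1,2}:  v_{1} + v_{2} = v_{3} + v_{5}  ⇒ sig = ⟨2 | 1 1⟩
  P={2,7}:  v_{2} + v_{7} = v_{3} + 2·v_{5}  ⇒ sig = ⟨2 | 1 2⟩
  P={3,5,6}:  v_{3} + v_{5} + v_{6} = 0  ⇒ sig = ⟨3 | 0⟩
  P={3,4,5}:  v_{3} + v_{4} + v_{5} = v_{2}  ⇒ sig = ⟨3 | 1⟩
  P={3,6,7}:  v_{3} + v_{6} + v_{7} = v_{1}  ⇒ sig = ⟨3 | 1⟩

Sorted signature multiset PRS(X):
{ ⟨2 | 0⟩,  ⟨2 | 1⟩ ×3,  ⟨2 | 1 1⟩,  ⟨2 | 1 2⟩,  ⟨3 | 0⟩,  ⟨3 | 1⟩ ×2 }


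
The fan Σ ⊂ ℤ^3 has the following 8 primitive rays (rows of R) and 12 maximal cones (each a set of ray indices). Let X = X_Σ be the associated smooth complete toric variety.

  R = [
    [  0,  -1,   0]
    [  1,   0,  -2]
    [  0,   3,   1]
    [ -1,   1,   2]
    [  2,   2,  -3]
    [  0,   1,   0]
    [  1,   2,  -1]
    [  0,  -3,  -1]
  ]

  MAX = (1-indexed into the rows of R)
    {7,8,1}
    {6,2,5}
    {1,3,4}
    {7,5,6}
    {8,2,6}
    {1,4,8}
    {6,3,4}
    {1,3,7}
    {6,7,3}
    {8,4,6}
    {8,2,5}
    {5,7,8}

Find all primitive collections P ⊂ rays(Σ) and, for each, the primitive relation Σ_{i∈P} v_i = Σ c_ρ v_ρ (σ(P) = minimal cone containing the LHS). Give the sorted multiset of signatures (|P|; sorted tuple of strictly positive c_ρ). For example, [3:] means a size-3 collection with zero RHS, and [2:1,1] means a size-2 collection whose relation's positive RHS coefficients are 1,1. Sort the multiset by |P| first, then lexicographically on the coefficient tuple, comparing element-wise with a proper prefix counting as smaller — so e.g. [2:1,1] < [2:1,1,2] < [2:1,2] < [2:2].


12 minimal non-faces of Δ(Σ) (on 8 rays):

  {1,6}:  v_{1} + v_{6} = 0 — sig = [2:]
  {3,8}:  v_{3} + v_{8} = 0 — sig = [2:]
  {2,4}:  v_{2} + v_{4} = v_{6} — sig = [2:1]
  {2,7}:  v_{2} + v_{7} = v_{5} — sig = [2:1]
  {4,7}:  v_{4} + v_{7} = v_{3} — sig = [2:1]
  {1,2}:  v_{1} + v_{2} = v_{7} + v_{8} — sig = [2:1,1]
  {2,3}:  v_{2} + v_{3} = v_{6} + v_{7} — sig = [2:1,1]
  {4,5}:  v_{4} + v_{5} = v_{6} + v_{7} — sig = [2:1,1]
  {1,5}:  v_{1} + v_{5} = 2·v_{7} + v_{8} — sig = [2:1,2]
  {3,5}:  v_{3} + v_{5} = v_{6} + 2·v_{7} — sig = [2:1,2]
  {6,7,8}:  v_{6} + v_{7} + v_{8} = v_{2} — sig = [3:1]
  {5,6,8}:  v_{5} + v_{6} + v_{8} = 2·v_{2} — sig = [3:2]

so the primitive-relation signature multiset is
    |P|=2: 10 collections, coeffs (), (), (1), (1), (1), (1,1), (1,1), (1,1), (1,2), (1,2)
    |P|=3: 2 collections, coeffs (1), (2)


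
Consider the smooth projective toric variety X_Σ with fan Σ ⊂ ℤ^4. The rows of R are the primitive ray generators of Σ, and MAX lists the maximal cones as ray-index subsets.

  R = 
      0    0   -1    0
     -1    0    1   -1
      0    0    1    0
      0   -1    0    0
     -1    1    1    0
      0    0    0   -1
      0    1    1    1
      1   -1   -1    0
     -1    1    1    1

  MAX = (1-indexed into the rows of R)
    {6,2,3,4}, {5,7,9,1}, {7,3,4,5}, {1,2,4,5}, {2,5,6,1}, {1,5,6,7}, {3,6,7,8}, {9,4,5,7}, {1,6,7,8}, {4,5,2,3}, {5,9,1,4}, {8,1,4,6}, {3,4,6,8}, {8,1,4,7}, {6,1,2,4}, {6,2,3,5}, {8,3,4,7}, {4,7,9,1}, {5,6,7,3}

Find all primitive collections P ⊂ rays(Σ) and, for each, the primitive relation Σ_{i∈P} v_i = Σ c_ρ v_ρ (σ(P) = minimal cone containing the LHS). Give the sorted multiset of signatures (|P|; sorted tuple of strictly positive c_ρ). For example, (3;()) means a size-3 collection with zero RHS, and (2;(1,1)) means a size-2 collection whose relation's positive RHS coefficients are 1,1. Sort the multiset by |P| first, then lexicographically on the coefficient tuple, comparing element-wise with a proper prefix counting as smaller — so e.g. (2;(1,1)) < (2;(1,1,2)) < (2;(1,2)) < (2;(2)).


Δ(Σ) — 9 vertices, 11 min non-faces:

  • {1,3}:  v_{1} + v_{3} = 0  ⇒ sig = (2;())
  • {5,8}:  v_{5} + v_{8} = 0  ⇒ sig = (2;())
  • {6,9}:  v_{6} + v_{9} = v_{5}  ⇒ sig = (2;(1))
  • {2,7}:  v_{2} + v_{7} = v_{3} + v_{5}  ⇒ sig = (2;(1,1))
  • {2,8}:  v_{2} + v_{8} = v_{4} + v_{6}  ⇒ sig = (2;(1,1))
  • {3,9}:  v_{3} + v_{9} = v_{4} + v_{5} + v_{7}  ⇒ sig = (2;(1,1,1))
  • {8,9}:  v_{8} + v_{9} = v_{1} + v_{4} + v_{7}  ⇒ sig = (2;(1,1,1))
  • {2,9}:  v_{2} + v_{9} = v_{4} + 2·v_{5}  ⇒ sig = (2;(1,2))
  • {4,5,6}:  v_{4} + v_{5} + v_{6} = v_{2}  ⇒ sig = (3;(1))
  • {4,6,7}:  v_{4} + v_{6} + v_{7} = v_{3}  ⇒ sig = (3;(1))
  • {1,4,5,7}:  v_{1} + v_{4} + v_{5} + v_{7} = v_{9}  ⇒ sig = (4;(1))

so the primitive-relation signature multiset is
{ (2;()) ×2,  (2;(1)),  (2;(1,1)) ×2,  (2;(1,1,1)) ×2,  (2;(1,2)),  (3;(1)) ×2,  (4;(1)) }


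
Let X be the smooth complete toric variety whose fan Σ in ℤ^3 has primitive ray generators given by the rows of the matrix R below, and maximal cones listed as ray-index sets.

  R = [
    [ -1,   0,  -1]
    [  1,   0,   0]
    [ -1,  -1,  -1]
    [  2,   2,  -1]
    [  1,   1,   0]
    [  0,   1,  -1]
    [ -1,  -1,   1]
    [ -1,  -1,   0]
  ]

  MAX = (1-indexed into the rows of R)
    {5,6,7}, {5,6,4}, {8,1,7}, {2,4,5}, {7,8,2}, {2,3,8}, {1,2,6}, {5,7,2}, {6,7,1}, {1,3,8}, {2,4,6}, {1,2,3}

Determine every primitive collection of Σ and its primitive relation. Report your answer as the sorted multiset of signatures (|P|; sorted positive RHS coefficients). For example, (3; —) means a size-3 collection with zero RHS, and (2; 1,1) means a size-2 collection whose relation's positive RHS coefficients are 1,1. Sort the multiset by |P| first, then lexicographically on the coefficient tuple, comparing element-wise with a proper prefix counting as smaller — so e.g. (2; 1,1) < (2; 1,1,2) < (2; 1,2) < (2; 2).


Δ(Σ) — 8 vertices, 14 min non-faces:

  • {5,8}:  v_{5} + v_{8} = 0  so sig = (2; —)
  • {1,5}:  v_{1} + v_{5} = v_{6}  so sig = (2; 1)
  • {4,7}:  v_{4} + v_{7} = v_{5}  so sig = (2; 1)
  • {6,8}:  v_{6} + v_{8} = v_{1}  so sig = (2; 1)
  • {3,5}:  v_{3} + v_{5} = v_{1} + v_{2}  so sig = (2; 1,1)
  • {4,8}:  v_{4} + v_{8} = v_{2} + v_{6}  so sig = (2; 1,1)
  • {3,4}:  v_{3} + v_{4} = v_{1} + 2·v_{2} + v_{6}  so sig = (2; 1,1,2)
  • {1,4}:  v_{1} + v_{4} = v_{2} + 2·v_{6}  so sig = (2; 1,2)
  • {3,6}:  v_{3} + v_{6} = 2·v_{1} + v_{2}  so sig = (2; 1,2)
  • {3,7}:  v_{3} + v_{7} = 2·v_{8}  so sig = (2; 2)
  • {2,6,7}:  v_{2} + v_{6} + v_{7} = 0  so sig = (3; —)
  • {1,2,7}:  v_{1} + v_{2} + v_{7} = v_{8}  so sig = (3; 1)
  • {1,2,8}:  v_{1} + v_{2} + v_{8} = v_{3}  so sig = (3; 1)
  • {2,5,6}:  v_{2} + v_{5} + v_{6} = v_{4}  so sig = (3; 1)

so the primitive-relation signature multiset is
    |P|=2: 10 collections, coeffs (), (1), (1), (1), (1,1), (1,1), (1,1,2), (1,2), (1,2), (2)
    |P|=3: 4 collections, coeffs (), (1), (1), (1)


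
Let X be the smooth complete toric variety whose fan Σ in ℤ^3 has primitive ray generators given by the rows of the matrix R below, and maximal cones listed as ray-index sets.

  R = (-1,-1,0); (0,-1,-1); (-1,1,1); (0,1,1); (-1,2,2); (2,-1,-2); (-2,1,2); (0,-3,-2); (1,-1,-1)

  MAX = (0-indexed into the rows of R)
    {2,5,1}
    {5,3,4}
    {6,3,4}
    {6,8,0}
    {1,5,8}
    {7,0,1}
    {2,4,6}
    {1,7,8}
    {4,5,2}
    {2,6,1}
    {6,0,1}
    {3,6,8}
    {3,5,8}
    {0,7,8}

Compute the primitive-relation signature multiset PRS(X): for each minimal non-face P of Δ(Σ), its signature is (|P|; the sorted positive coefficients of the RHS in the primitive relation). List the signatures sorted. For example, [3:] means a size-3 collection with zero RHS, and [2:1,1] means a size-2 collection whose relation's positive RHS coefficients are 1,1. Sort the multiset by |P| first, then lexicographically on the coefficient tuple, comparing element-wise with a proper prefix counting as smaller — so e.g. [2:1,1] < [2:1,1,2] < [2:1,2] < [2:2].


Δ(Σ) — 9 vertices, 17 min non-faces:

  P={1,3}:  v_{1} + v_{3} = 0  ⇒ sig = [2:]
  P={2,8}:  v_{2} + v_{8} = 0  ⇒ sig = [2:]
  P={5,6}:  v_{5} + v_{6} = 0  ⇒ sig = [2:]
  P={0,4}:  v_{0} + v_{4} = v_{6}  ⇒ sig = [2:1]
  P={1,4}:  v_{1} + v_{4} = v_{2}  ⇒ sig = [2:1]
  P={2,3}:  v_{2} + v_{3} = v_{4}  ⇒ sig = [2:1]
  P={4,7}:  v_{4} + v_{7} = v_{0}  ⇒ sig = [2:1]
  P={4,8}:  v_{4} + v_{8} = v_{3}  ⇒ sig = [2:1]
  P={0,2}:  v_{0} + v_{2} = v_{1} + v_{6}  ⇒ sig = [2:1,1]
  P={0,3}:  v_{0} + v_{3} = v_{6} + v_{8}  ⇒ sig = [2:1,1]
  P={0,5}:  v_{0} + v_{5} = v_{1} + v_{8}  ⇒ sig = [2:1,1]
  P={2,7}:  v_{2} + v_{7} = v_{0} + v_{1}  ⇒ sig = [2:1,1]
  P={3,7}:  v_{3} + v_{7} = v_{0} + v_{8}  ⇒ sig = [2:1,1]
  P={6,7}:  v_{6} + v_{7} = 2·v_{0}  ⇒ sig = [2:2]
  P={5,7}:  v_{5} + v_{7} = 2·v_{1} + 2·v_{8}  ⇒ sig = [2:2,2]
  P={0,1,8}:  v_{0} + v_{1} + v_{8} = v_{7}  ⇒ sig = [3:1]
  P={1,6,8}:  v_{1} + v_{6} + v_{8} = v_{0}  ⇒ sig = [3:1]

Signatures (|P|; sorted positive RHS coefficients), sorted:
{ [2:] ×3,  [2:1] ×5,  [2:1,1] ×5,  [2:2],  [2:2,2],  [3:1] ×2 }
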